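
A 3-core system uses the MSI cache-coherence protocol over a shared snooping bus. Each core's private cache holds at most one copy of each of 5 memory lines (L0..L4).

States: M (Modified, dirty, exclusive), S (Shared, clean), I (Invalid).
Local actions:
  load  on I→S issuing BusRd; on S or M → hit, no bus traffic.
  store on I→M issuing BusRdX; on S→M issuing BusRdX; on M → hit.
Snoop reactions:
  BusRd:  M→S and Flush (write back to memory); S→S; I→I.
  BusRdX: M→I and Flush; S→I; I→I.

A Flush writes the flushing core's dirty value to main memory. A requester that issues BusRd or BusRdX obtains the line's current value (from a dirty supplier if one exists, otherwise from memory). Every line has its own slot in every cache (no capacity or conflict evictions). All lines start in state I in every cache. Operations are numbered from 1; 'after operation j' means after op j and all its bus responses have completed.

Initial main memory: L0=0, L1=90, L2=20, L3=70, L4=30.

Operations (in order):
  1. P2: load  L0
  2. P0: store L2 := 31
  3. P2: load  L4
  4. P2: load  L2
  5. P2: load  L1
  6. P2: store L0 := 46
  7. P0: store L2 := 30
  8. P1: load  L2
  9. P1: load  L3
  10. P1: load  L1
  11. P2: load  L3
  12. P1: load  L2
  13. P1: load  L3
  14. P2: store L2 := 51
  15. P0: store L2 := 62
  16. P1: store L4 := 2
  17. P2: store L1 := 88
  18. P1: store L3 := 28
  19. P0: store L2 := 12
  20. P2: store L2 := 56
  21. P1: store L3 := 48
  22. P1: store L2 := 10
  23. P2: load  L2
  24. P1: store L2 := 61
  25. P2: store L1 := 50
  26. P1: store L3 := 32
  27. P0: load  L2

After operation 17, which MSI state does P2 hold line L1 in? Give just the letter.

1. P2: load  L0  bus=[BusRd]  L0: P0=I P1=I P2=S  mem[L0]=0
2. P0: store L2 := 31  bus=[BusRdX]  L2: P0=M P1=I P2=I  mem[L2]=20
3. P2: load  L4  bus=[BusRd]  L4: P0=I P1=I P2=S  mem[L4]=30
4. P2: load  L2  bus=[BusRd,Flush]  L2: P0=S P1=I P2=S  mem[L2]=31
5. P2: load  L1  bus=[BusRd]  L1: P0=I P1=I P2=S  mem[L1]=90
6. P2: store L0 := 46  bus=[BusRdX]  L0: P0=I P1=I P2=M  mem[L0]=0
7. P0: store L2 := 30  bus=[BusRdX]  L2: P0=M P1=I P2=I  mem[L2]=31
8. P1: load  L2  bus=[BusRd,Flush]  L2: P0=S P1=S P2=I  mem[L2]=30
9. P1: load  L3  bus=[BusRd]  L3: P0=I P1=S P2=I  mem[L3]=70
10. P1: load  L1  bus=[BusRd]  L1: P0=I P1=S P2=S  mem[L1]=90
11. P2: load  L3  bus=[BusRd]  L3: P0=I P1=S P2=S  mem[L3]=70
12. P1: load  L2  bus=[-]  L2: P0=S P1=S P2=I  mem[L2]=30
13. P1: load  L3  bus=[-]  L3: P0=I P1=S P2=S  mem[L3]=70
14. P2: store L2 := 51  bus=[BusRdX]  L2: P0=I P1=I P2=M  mem[L2]=30
15. P0: store L2 := 62  bus=[BusRdX,Flush]  L2: P0=M P1=I P2=I  mem[L2]=51
16. P1: store L4 := 2  bus=[BusRdX]  L4: P0=I P1=M P2=I  mem[L4]=30
17. P2: store L1 := 88  bus=[BusRdX]  L1: P0=I P1=I P2=M  mem[L1]=90
18. P1: store L3 := 28  bus=[BusRdX]  L3: P0=I P1=M P2=I  mem[L3]=70
19. P0: store L2 := 12  bus=[-]  L2: P0=M P1=I P2=I  mem[L2]=51
20. P2: store L2 := 56  bus=[BusRdX,Flush]  L2: P0=I P1=I P2=M  mem[L2]=12
21. P1: store L3 := 48  bus=[-]  L3: P0=I P1=M P2=I  mem[L3]=70
22. P1: store L2 := 10  bus=[BusRdX,Flush]  L2: P0=I P1=M P2=I  mem[L2]=56
23. P2: load  L2  bus=[BusRd,Flush]  L2: P0=I P1=S P2=S  mem[L2]=10
24. P1: store L2 := 61  bus=[BusRdX]  L2: P0=I P1=M P2=I  mem[L2]=10
25. P2: store L1 := 50  bus=[-]  L1: P0=I P1=I P2=M  mem[L1]=90
26. P1: store L3 := 32  bus=[-]  L3: P0=I P1=M P2=I  mem[L3]=70
27. P0: load  L2  bus=[BusRd,Flush]  L2: P0=S P1=S P2=I  mem[L2]=61

state = M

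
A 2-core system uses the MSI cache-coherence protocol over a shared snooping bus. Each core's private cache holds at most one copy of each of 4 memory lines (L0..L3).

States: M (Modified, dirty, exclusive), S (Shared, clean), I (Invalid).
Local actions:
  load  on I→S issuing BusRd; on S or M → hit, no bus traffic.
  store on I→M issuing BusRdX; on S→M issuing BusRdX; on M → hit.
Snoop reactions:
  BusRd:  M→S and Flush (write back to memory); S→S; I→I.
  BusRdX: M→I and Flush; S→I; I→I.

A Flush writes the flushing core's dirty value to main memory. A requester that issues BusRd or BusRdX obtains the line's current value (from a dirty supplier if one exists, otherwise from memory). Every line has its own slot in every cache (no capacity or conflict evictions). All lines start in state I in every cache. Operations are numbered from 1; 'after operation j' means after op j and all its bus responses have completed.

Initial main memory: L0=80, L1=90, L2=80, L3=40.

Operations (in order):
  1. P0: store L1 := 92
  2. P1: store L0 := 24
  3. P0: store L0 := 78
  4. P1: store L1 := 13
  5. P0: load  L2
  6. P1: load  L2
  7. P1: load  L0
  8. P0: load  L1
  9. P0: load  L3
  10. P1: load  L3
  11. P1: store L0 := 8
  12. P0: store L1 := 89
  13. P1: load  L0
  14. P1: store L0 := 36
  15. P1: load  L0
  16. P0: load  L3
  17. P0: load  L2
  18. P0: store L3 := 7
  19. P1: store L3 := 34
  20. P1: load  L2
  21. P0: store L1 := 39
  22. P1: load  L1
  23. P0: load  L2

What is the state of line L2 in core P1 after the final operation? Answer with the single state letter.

state = S

1. P0: store L1 := 92  bus=[BusRdX]  L1: P0=M P1=I  mem[L1]=90
2. P1: store L0 := 24  bus=[BusRdX]  L0: P0=I P1=M  mem[L0]=80
3. P0: store L0 := 78  bus=[BusRdX,Flush]  L0: P0=M P1=I  mem[L0]=24
4. P1: store L1 := 13  bus=[BusRdX,Flush]  L1: P0=I P1=M  mem[L1]=92
5. P0: load  L2  bus=[BusRd]  L2: P0=S P1=I  mem[L2]=80
6. P1: load  L2  bus=[BusRd]  L2: P0=S P1=S  mem[L2]=80
7. P1: load  L0  bus=[BusRd,Flush]  L0: P0=S P1=S  mem[L0]=78
8. P0: load  L1  bus=[BusRd,Flush]  L1: P0=S P1=S  mem[L1]=13
9. P0: load  L3  bus=[BusRd]  L3: P0=S P1=I  mem[L3]=40
10. P1: load  L3  bus=[BusRd]  L3: P0=S P1=S  mem[L3]=40
11. P1: store L0 := 8  bus=[BusRdX]  L0: P0=I P1=M  mem[L0]=78
12. P0: store L1 := 89  bus=[BusRdX]  L1: P0=M P1=I  mem[L1]=13
13. P1: load  L0  bus=[-]  L0: P0=I P1=M  mem[L0]=78
14. P1: store L0 := 36  bus=[-]  L0: P0=I P1=M  mem[L0]=78
15. P1: load  L0  bus=[-]  L0: P0=I P1=M  mem[L0]=78
16. P0: load  L3  bus=[-]  L3: P0=S P1=S  mem[L3]=40
17. P0: load  L2  bus=[-]  L2: P0=S P1=S  mem[L2]=80
18. P0: store L3 := 7  bus=[BusRdX]  L3: P0=M P1=I  mem[L3]=40
19. P1: store L3 := 34  bus=[BusRdX,Flush]  L3: P0=I P1=M  mem[L3]=7
20. P1: load  L2  bus=[-]  L2: P0=S P1=S  mem[L2]=80
21. P0: store L1 := 39  bus=[-]  L1: P0=M P1=I  mem[L1]=13
22. P1: load  L1  bus=[BusRd,Flush]  L1: P0=S P1=S  mem[L1]=39
23. P0: load  L2  bus=[-]  L2: P0=S P1=S  mem[L2]=80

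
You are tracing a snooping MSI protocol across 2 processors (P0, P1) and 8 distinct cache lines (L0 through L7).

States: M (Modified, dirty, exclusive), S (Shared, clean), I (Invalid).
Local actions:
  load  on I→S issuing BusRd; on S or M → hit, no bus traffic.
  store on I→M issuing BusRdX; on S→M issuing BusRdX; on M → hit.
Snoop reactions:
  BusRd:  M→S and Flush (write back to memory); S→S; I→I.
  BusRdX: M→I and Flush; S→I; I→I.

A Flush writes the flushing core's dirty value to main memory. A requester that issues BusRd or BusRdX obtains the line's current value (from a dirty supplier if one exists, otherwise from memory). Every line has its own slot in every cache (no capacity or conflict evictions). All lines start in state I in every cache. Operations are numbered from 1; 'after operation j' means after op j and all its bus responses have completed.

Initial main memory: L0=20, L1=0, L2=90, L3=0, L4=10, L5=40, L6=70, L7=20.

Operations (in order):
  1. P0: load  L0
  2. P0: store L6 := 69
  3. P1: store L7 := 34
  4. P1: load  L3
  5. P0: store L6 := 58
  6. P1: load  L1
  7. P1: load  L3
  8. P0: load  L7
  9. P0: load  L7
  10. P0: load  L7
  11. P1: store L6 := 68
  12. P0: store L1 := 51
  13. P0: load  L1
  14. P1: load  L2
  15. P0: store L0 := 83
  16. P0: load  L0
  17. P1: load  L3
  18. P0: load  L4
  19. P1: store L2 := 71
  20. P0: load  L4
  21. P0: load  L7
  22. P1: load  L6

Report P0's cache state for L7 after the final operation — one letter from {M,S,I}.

state = S

  op1 P0: load  L0 → S/I on L0; bus BusRd; mem=20
  op2 P0: store L6 := 69 → M/I on L6; bus BusRdX; mem=70
  op3 P1: store L7 := 34 → I/M on L7; bus BusRdX; mem=20
  op4 P1: load  L3 → I/S on L3; bus BusRd; mem=0
  op5 P0: store L6 := 58 → M/I on L6; bus (none); mem=70
  op6 P1: load  L1 → I/S on L1; bus BusRd; mem=0
  op7 P1: load  L3 → I/S on L3; bus (none); mem=0
  op8 P0: load  L7 → S/S on L7; bus BusRd Flush; mem=34
  op9 P0: load  L7 → S/S on L7; bus (none); mem=34
  op10 P0: load  L7 → S/S on L7; bus (none); mem=34
  op11 P1: store L6 := 68 → I/M on L6; bus BusRdX Flush; mem=58
  op12 P0: store L1 := 51 → M/I on L1; bus BusRdX; mem=0
  op13 P0: load  L1 → M/I on L1; bus (none); mem=0
  op14 P1: load  L2 → I/S on L2; bus BusRd; mem=90
  op15 P0: store L0 := 83 → M/I on L0; bus BusRdX; mem=20
  op16 P0: load  L0 → M/I on L0; bus (none); mem=20
  op17 P1: load  L3 → I/S on L3; bus (none); mem=0
  op18 P0: load  L4 → S/I on L4; bus BusRd; mem=10
  op19 P1: store L2 := 71 → I/M on L2; bus BusRdX; mem=90
  op20 P0: load  L4 → S/I on L4; bus (none); mem=10
  op21 P0: load  L7 → S/S on L7; bus (none); mem=34
  op22 P1: load  L6 → I/M on L6; bus (none); mem=58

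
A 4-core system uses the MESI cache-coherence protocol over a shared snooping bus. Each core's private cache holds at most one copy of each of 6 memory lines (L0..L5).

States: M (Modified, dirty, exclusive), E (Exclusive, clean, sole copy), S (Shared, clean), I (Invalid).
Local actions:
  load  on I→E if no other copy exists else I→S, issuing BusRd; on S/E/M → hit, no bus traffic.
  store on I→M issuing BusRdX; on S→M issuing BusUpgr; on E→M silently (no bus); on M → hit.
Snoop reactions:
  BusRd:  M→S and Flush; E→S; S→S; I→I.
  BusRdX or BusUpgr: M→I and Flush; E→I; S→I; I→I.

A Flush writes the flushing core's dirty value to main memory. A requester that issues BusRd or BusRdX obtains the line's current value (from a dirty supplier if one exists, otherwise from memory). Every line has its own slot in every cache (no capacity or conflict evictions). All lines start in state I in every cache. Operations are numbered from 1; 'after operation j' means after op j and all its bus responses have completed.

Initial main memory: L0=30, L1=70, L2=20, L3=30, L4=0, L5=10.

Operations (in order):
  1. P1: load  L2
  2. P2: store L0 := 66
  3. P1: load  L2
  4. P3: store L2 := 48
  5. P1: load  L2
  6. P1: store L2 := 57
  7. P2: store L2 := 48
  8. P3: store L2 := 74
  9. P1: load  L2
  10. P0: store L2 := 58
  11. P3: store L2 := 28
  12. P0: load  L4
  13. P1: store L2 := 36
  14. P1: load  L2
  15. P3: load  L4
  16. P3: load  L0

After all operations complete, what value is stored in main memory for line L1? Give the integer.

  op1 P1: load  L2 → I/E/I/I on L2; bus BusRd; mem=20
  op2 P2: store L0 := 66 → I/I/M/I on L0; bus BusRdX; mem=30
  op3 P1: load  L2 → I/E/I/I on L2; bus (none); mem=20
  op4 P3: store L2 := 48 → I/I/I/M on L2; bus BusRdX; mem=20
  op5 P1: load  L2 → I/S/I/S on L2; bus BusRd Flush; mem=48
  op6 P1: store L2 := 57 → I/M/I/I on L2; bus BusUpgr; mem=48
  op7 P2: store L2 := 48 → I/I/M/I on L2; bus BusRdX Flush; mem=57
  op8 P3: store L2 := 74 → I/I/I/M on L2; bus BusRdX Flush; mem=48
  op9 P1: load  L2 → I/S/I/S on L2; bus BusRd Flush; mem=74
  op10 P0: store L2 := 58 → M/I/I/I on L2; bus BusRdX; mem=74
  op11 P3: store L2 := 28 → I/I/I/M on L2; bus BusRdX Flush; mem=58
  op12 P0: load  L4 → E/I/I/I on L4; bus BusRd; mem=0
  op13 P1: store L2 := 36 → I/M/I/I on L2; bus BusRdX Flush; mem=28
  op14 P1: load  L2 → I/M/I/I on L2; bus (none); mem=28
  op15 P3: load  L4 → S/I/I/S on L4; bus BusRd; mem=0
  op16 P3: load  L0 → I/I/S/S on L0; bus BusRd Flush; mem=66

memory[L1] = 70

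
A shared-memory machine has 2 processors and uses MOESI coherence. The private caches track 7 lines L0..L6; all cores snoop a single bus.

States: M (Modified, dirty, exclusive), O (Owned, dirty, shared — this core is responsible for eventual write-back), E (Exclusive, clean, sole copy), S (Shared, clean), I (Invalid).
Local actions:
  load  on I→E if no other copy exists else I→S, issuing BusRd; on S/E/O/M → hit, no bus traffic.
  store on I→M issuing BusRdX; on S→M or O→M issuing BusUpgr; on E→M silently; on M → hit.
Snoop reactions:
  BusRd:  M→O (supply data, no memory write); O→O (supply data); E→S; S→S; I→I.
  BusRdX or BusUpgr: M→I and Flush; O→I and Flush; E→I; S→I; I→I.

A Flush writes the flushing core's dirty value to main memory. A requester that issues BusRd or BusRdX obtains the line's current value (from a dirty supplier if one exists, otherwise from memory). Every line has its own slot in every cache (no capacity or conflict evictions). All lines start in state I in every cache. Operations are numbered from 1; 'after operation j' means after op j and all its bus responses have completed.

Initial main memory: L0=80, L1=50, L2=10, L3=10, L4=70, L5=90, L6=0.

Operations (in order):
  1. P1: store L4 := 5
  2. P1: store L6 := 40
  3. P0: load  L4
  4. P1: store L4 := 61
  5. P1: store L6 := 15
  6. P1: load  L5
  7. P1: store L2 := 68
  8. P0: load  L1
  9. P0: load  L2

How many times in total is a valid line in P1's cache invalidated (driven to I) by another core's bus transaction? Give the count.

  op1 P1: store L4 := 5 → I/M on L4; bus BusRdX; mem=70
  op2 P1: store L6 := 40 → I/M on L6; bus BusRdX; mem=0
  op3 P0: load  L4 → S/O on L4; bus BusRd; mem=70
  op4 P1: store L4 := 61 → I/M on L4; bus BusUpgr; mem=70
  op5 P1: store L6 := 15 → I/M on L6; bus (none); mem=0
  op6 P1: load  L5 → I/E on L5; bus BusRd; mem=90
  op7 P1: store L2 := 68 → I/M on L2; bus BusRdX; mem=10
  op8 P0: load  L1 → E/I on L1; bus BusRd; mem=50
  op9 P0: load  L2 → S/O on L2; bus BusRd; mem=10

invalidations = 0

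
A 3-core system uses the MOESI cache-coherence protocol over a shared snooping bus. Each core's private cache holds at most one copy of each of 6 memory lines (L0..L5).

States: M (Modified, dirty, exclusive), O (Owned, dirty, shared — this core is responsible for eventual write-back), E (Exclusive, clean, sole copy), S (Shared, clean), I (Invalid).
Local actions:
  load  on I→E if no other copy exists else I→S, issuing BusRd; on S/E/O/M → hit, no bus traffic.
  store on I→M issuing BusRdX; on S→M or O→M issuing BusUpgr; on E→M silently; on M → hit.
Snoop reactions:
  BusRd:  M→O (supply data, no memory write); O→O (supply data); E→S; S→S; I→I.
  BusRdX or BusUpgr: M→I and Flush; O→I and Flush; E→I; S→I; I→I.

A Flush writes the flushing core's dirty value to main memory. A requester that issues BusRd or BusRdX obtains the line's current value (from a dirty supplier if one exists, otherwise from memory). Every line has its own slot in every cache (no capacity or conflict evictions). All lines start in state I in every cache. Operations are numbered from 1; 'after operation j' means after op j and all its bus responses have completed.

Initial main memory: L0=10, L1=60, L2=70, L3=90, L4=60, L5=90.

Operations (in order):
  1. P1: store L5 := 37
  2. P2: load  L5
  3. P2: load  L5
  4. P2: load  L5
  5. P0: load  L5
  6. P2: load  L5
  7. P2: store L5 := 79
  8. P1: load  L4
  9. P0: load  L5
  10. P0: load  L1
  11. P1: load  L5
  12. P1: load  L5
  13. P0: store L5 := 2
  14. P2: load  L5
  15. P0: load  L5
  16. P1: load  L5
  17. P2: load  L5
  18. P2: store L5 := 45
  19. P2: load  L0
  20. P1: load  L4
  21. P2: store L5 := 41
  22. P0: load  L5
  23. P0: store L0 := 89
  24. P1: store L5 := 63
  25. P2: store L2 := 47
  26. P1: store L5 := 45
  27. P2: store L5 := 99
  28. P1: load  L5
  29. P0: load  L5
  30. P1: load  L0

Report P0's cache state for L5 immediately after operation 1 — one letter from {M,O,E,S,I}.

state = I

1. P1: store L5 := 37  bus=[BusRdX]  L5: P0=I P1=M P2=I  mem[L5]=90
2. P2: load  L5  bus=[BusRd]  L5: P0=I P1=O P2=S  mem[L5]=90
3. P2: load  L5  bus=[-]  L5: P0=I P1=O P2=S  mem[L5]=90
4. P2: load  L5  bus=[-]  L5: P0=I P1=O P2=S  mem[L5]=90
5. P0: load  L5  bus=[BusRd]  L5: P0=S P1=O P2=S  mem[L5]=90
6. P2: load  L5  bus=[-]  L5: P0=S P1=O P2=S  mem[L5]=90
7. P2: store L5 := 79  bus=[BusUpgr,Flush]  L5: P0=I P1=I P2=M  mem[L5]=37
8. P1: load  L4  bus=[BusRd]  L4: P0=I P1=E P2=I  mem[L4]=60
9. P0: load  L5  bus=[BusRd]  L5: P0=S P1=I P2=O  mem[L5]=37
10. P0: load  L1  bus=[BusRd]  L1: P0=E P1=I P2=I  mem[L1]=60
11. P1: load  L5  bus=[BusRd]  L5: P0=S P1=S P2=O  mem[L5]=37
12. P1: load  L5  bus=[-]  L5: P0=S P1=S P2=O  mem[L5]=37
13. P0: store L5 := 2  bus=[BusUpgr,Flush]  L5: P0=M P1=I P2=I  mem[L5]=79
14. P2: load  L5  bus=[BusRd]  L5: P0=O P1=I P2=S  mem[L5]=79
15. P0: load  L5  bus=[-]  L5: P0=O P1=I P2=S  mem[L5]=79
16. P1: load  L5  bus=[BusRd]  L5: P0=O P1=S P2=S  mem[L5]=79
17. P2: load  L5  bus=[-]  L5: P0=O P1=S P2=S  mem[L5]=79
18. P2: store L5 := 45  bus=[BusUpgr,Flush]  L5: P0=I P1=I P2=M  mem[L5]=2
19. P2: load  L0  bus=[BusRd]  L0: P0=I P1=I P2=E  mem[L0]=10
20. P1: load  L4  bus=[-]  L4: P0=I P1=E P2=I  mem[L4]=60
21. P2: store L5 := 41  bus=[-]  L5: P0=I P1=I P2=M  mem[L5]=2
22. P0: load  L5  bus=[BusRd]  L5: P0=S P1=I P2=O  mem[L5]=2
23. P0: store L0 := 89  bus=[BusRdX]  L0: P0=M P1=I P2=I  mem[L0]=10
24. P1: store L5 := 63  bus=[BusRdX,Flush]  L5: P0=I P1=M P2=I  mem[L5]=41
25. P2: store L2 := 47  bus=[BusRdX]  L2: P0=I P1=I P2=M  mem[L2]=70
26. P1: store L5 := 45  bus=[-]  L5: P0=I P1=M P2=I  mem[L5]=41
27. P2: store L5 := 99  bus=[BusRdX,Flush]  L5: P0=I P1=I P2=M  mem[L5]=45
28. P1: load  L5  bus=[BusRd]  L5: P0=I P1=S P2=O  mem[L5]=45
29. P0: load  L5  bus=[BusRd]  L5: P0=S P1=S P2=O  mem[L5]=45
30. P1: load  L0  bus=[BusRd]  L0: P0=O P1=S P2=I  mem[L0]=10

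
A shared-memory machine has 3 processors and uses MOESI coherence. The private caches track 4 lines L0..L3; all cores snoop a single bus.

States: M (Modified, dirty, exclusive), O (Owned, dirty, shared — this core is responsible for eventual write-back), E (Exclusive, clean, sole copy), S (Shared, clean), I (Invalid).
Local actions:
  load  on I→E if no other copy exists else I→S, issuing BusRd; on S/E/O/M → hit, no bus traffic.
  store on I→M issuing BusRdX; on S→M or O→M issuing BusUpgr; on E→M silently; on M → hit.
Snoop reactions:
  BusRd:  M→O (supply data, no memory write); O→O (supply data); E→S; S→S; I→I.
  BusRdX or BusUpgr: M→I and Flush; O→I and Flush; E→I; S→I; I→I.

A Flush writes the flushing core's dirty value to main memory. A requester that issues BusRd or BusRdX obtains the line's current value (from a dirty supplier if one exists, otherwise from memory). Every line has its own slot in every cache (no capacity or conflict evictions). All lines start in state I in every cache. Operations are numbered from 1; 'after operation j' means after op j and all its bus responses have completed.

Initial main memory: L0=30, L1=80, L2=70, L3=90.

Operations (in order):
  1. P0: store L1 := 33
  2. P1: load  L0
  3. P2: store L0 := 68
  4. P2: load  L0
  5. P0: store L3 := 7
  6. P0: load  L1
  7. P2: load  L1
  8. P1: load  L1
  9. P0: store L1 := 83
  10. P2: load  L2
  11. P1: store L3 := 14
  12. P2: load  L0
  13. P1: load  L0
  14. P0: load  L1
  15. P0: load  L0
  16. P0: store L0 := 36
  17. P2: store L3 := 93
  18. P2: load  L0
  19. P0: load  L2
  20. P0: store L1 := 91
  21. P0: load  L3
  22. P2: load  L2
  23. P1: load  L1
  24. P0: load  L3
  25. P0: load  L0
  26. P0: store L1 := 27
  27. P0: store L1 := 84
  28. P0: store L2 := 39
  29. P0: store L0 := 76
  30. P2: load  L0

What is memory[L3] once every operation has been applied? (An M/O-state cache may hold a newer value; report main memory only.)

[1] P0: store L1 := 33 | P0:M(33), P1:I, P2:I | bus: BusRdX
[2] P1: load  L0 | P0:I, P1:E(30), P2:I | bus: BusRd
[3] P2: store L0 := 68 | P0:I, P1:I, P2:M(68) | bus: BusRdX
[4] P2: load  L0 | P0:I, P1:I, P2:M(68) | bus: none
[5] P0: store L3 := 7 | P0:M(7), P1:I, P2:I | bus: BusRdX
[6] P0: load  L1 | P0:M(33), P1:I, P2:I | bus: none
[7] P2: load  L1 | P0:O(33), P1:I, P2:S(33) | bus: BusRd
[8] P1: load  L1 | P0:O(33), P1:S(33), P2:S(33) | bus: BusRd
[9] P0: store L1 := 83 | P0:M(83), P1:I, P2:I | bus: BusUpgr
[10] P2: load  L2 | P0:I, P1:I, P2:E(70) | bus: BusRd
[11] P1: store L3 := 14 | P0:I, P1:M(14), P2:I | bus: BusRdX,Flush
[12] P2: load  L0 | P0:I, P1:I, P2:M(68) | bus: none
[13] P1: load  L0 | P0:I, P1:S(68), P2:O(68) | bus: BusRd
[14] P0: load  L1 | P0:M(83), P1:I, P2:I | bus: none
[15] P0: load  L0 | P0:S(68), P1:S(68), P2:O(68) | bus: BusRd
[16] P0: store L0 := 36 | P0:M(36), P1:I, P2:I | bus: BusUpgr,Flush
[17] P2: store L3 := 93 | P0:I, P1:I, P2:M(93) | bus: BusRdX,Flush
[18] P2: load  L0 | P0:O(36), P1:I, P2:S(36) | bus: BusRd
[19] P0: load  L2 | P0:S(70), P1:I, P2:S(70) | bus: BusRd
[20] P0: store L1 := 91 | P0:M(91), P1:I, P2:I | bus: none
[21] P0: load  L3 | P0:S(93), P1:I, P2:O(93) | bus: BusRd
[22] P2: load  L2 | P0:S(70), P1:I, P2:S(70) | bus: none
[23] P1: load  L1 | P0:O(91), P1:S(91), P2:I | bus: BusRd
[24] P0: load  L3 | P0:S(93), P1:I, P2:O(93) | bus: none
[25] P0: load  L0 | P0:O(36), P1:I, P2:S(36) | bus: none
[26] P0: store L1 := 27 | P0:M(27), P1:I, P2:I | bus: BusUpgr
[27] P0: store L1 := 84 | P0:M(84), P1:I, P2:I | bus: none
[28] P0: store L2 := 39 | P0:M(39), P1:I, P2:I | bus: BusUpgr
[29] P0: store L0 := 76 | P0:M(76), P1:I, P2:I | bus: BusUpgr
[30] P2: load  L0 | P0:O(76), P1:I, P2:S(76) | bus: BusRd

memory[L3] = 14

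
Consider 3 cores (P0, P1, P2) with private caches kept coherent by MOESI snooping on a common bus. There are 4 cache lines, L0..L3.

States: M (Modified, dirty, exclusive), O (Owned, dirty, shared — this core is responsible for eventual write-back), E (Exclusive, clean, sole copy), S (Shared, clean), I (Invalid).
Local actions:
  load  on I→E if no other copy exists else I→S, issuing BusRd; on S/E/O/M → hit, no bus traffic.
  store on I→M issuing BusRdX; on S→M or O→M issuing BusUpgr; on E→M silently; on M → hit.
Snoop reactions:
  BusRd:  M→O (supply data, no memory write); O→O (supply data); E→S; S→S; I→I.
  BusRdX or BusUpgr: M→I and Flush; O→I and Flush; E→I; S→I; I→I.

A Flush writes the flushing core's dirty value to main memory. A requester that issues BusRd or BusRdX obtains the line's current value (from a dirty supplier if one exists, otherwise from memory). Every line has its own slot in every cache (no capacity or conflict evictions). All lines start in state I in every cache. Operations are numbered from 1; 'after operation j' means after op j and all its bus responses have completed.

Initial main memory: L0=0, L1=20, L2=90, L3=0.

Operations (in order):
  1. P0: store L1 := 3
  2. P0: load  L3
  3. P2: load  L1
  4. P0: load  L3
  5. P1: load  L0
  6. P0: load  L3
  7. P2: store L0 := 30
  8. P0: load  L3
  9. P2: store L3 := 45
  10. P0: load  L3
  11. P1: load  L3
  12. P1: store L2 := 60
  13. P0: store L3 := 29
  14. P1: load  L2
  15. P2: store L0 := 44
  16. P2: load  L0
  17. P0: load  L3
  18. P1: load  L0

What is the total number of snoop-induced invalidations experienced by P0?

invalidations = 1

  op1 P0: store L1 := 3 → M/I/I on L1; bus BusRdX; mem=20
  op2 P0: load  L3 → E/I/I on L3; bus BusRd; mem=0
  op3 P2: load  L1 → O/I/S on L1; bus BusRd; mem=20
  op4 P0: load  L3 → E/I/I on L3; bus (none); mem=0
  op5 P1: load  L0 → I/E/I on L0; bus BusRd; mem=0
  op6 P0: load  L3 → E/I/I on L3; bus (none); mem=0
  op7 P2: store L0 := 30 → I/I/M on L0; bus BusRdX; mem=0
  op8 P0: load  L3 → E/I/I on L3; bus (none); mem=0
  op9 P2: store L3 := 45 → I/I/M on L3; bus BusRdX; mem=0
  op10 P0: load  L3 → S/I/O on L3; bus BusRd; mem=0
  op11 P1: load  L3 → S/S/O on L3; bus BusRd; mem=0
  op12 P1: store L2 := 60 → I/M/I on L2; bus BusRdX; mem=90
  op13 P0: store L3 := 29 → M/I/I on L3; bus BusUpgr Flush; mem=45
  op14 P1: load  L2 → I/M/I on L2; bus (none); mem=90
  op15 P2: store L0 := 44 → I/I/M on L0; bus (none); mem=0
  op16 P2: load  L0 → I/I/M on L0; bus (none); mem=0
  op17 P0: load  L3 → M/I/I on L3; bus (none); mem=45
  op18 P1: load  L0 → I/S/O on L0; bus BusRd; mem=0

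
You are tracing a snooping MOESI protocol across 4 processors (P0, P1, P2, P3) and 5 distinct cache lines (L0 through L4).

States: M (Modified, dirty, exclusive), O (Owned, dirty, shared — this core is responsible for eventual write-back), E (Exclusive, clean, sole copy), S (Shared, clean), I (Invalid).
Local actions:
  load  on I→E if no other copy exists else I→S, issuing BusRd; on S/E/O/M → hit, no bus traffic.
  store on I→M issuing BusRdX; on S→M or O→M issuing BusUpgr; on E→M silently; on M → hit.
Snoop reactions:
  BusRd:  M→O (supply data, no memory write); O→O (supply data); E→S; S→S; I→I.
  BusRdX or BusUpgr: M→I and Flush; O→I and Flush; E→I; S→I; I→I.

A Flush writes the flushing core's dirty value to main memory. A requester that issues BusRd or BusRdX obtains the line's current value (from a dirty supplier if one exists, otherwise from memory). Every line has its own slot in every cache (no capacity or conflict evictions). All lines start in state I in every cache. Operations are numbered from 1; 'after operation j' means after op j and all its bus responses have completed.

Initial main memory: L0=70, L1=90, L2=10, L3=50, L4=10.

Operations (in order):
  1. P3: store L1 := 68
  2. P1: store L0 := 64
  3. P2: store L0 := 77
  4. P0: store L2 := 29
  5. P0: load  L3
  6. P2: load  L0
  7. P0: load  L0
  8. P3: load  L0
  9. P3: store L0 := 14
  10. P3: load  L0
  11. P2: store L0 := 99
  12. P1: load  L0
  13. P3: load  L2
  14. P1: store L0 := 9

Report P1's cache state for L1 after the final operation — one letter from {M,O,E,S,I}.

state = I

[1] P3: store L1 := 68 | P0:I, P1:I, P2:I, P3:M(68) | bus: BusRdX
[2] P1: store L0 := 64 | P0:I, P1:M(64), P2:I, P3:I | bus: BusRdX
[3] P2: store L0 := 77 | P0:I, P1:I, P2:M(77), P3:I | bus: BusRdX,Flush
[4] P0: store L2 := 29 | P0:M(29), P1:I, P2:I, P3:I | bus: BusRdX
[5] P0: load  L3 | P0:E(50), P1:I, P2:I, P3:I | bus: BusRd
[6] P2: load  L0 | P0:I, P1:I, P2:M(77), P3:I | bus: none
[7] P0: load  L0 | P0:S(77), P1:I, P2:O(77), P3:I | bus: BusRd
[8] P3: load  L0 | P0:S(77), P1:I, P2:O(77), P3:S(77) | bus: BusRd
[9] P3: store L0 := 14 | P0:I, P1:I, P2:I, P3:M(14) | bus: BusUpgr,Flush
[10] P3: load  L0 | P0:I, P1:I, P2:I, P3:M(14) | bus: none
[11] P2: store L0 := 99 | P0:I, P1:I, P2:M(99), P3:I | bus: BusRdX,Flush
[12] P1: load  L0 | P0:I, P1:S(99), P2:O(99), P3:I | bus: BusRd
[13] P3: load  L2 | P0:O(29), P1:I, P2:I, P3:S(29) | bus: BusRd
[14] P1: store L0 := 9 | P0:I, P1:M(9), P2:I, P3:I | bus: BusUpgr,Flush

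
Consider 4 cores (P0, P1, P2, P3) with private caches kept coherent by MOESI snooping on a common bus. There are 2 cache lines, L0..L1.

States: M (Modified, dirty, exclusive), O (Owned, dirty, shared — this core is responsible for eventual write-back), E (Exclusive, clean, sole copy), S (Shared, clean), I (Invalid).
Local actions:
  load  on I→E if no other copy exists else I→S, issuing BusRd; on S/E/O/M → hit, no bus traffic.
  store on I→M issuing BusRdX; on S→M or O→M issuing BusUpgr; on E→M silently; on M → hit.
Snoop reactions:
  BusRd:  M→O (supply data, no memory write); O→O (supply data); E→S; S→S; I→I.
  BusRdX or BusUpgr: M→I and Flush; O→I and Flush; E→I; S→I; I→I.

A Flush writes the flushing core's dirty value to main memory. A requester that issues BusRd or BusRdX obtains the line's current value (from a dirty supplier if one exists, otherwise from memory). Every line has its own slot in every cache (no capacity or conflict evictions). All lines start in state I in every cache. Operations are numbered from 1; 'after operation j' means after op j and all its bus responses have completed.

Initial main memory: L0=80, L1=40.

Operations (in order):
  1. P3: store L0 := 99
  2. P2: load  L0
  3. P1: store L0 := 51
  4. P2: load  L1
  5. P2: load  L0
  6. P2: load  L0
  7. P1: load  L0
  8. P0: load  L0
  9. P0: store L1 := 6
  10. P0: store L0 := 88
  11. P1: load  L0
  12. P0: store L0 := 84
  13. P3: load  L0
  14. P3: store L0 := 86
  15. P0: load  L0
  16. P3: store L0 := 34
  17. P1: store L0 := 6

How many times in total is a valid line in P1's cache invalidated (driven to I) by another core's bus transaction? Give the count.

invalidations = 2

step 1: P3: store L0 := 99  ⟶  IIIM  (L0)  txn=BusRdX  M[L0]=80
step 2: P2: load  L0  ⟶  IISO  (L0)  txn=BusRd  M[L0]=80
step 3: P1: store L0 := 51  ⟶  IMII  (L0)  txn=BusRdX+Flush  M[L0]=99
step 4: P2: load  L1  ⟶  IIEI  (L1)  txn=BusRd  M[L1]=40
step 5: P2: load  L0  ⟶  IOSI  (L0)  txn=BusRd  M[L0]=99
step 6: P2: load  L0  ⟶  IOSI  (L0)  txn=∅  M[L0]=99
step 7: P1: load  L0  ⟶  IOSI  (L0)  txn=∅  M[L0]=99
step 8: P0: load  L0  ⟶  SOSI  (L0)  txn=BusRd  M[L0]=99
step 9: P0: store L1 := 6  ⟶  MIII  (L1)  txn=BusRdX  M[L1]=40
step 10: P0: store L0 := 88  ⟶  MIII  (L0)  txn=BusUpgr+Flush  M[L0]=51
step 11: P1: load  L0  ⟶  OSII  (L0)  txn=BusRd  M[L0]=51
step 12: P0: store L0 := 84  ⟶  MIII  (L0)  txn=BusUpgr  M[L0]=51
step 13: P3: load  L0  ⟶  OIIS  (L0)  txn=BusRd  M[L0]=51
step 14: P3: store L0 := 86  ⟶  IIIM  (L0)  txn=BusUpgr+Flush  M[L0]=84
step 15: P0: load  L0  ⟶  SIIO  (L0)  txn=BusRd  M[L0]=84
step 16: P3: store L0 := 34  ⟶  IIIM  (L0)  txn=BusUpgr  M[L0]=84
step 17: P1: store L0 := 6  ⟶  IMII  (L0)  txn=BusRdX+Flush  M[L0]=34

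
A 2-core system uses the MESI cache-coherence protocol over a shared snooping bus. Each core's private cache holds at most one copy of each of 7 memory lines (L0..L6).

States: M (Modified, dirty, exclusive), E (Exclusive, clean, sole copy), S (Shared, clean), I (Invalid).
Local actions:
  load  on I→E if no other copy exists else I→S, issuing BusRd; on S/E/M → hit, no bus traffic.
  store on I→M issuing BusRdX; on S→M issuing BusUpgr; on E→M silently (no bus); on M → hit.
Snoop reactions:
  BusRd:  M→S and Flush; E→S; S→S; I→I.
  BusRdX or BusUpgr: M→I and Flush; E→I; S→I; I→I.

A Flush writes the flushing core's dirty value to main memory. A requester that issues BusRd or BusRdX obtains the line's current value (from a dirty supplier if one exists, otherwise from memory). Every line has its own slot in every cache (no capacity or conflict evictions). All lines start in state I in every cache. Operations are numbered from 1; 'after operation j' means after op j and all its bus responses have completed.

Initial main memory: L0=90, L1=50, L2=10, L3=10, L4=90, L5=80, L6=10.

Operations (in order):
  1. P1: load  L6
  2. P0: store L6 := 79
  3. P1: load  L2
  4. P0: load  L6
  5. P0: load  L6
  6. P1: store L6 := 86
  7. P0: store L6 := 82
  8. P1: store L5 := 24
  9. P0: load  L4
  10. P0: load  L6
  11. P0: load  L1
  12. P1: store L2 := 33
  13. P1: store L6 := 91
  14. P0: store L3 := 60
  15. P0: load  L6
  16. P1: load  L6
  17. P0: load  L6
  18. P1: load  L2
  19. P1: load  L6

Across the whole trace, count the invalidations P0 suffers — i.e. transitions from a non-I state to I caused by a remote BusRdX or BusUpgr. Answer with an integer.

  op1 P1: load  L6 → I/E on L6; bus BusRd; mem=10
  op2 P0: store L6 := 79 → M/I on L6; bus BusRdX; mem=10
  op3 P1: load  L2 → I/E on L2; bus BusRd; mem=10
  op4 P0: load  L6 → M/I on L6; bus (none); mem=10
  op5 P0: load  L6 → M/I on L6; bus (none); mem=10
  op6 P1: store L6 := 86 → I/M on L6; bus BusRdX Flush; mem=79
  op7 P0: store L6 := 82 → M/I on L6; bus BusRdX Flush; mem=86
  op8 P1: store L5 := 24 → I/M on L5; bus BusRdX; mem=80
  op9 P0: load  L4 → E/I on L4; bus BusRd; mem=90
  op10 P0: load  L6 → M/I on L6; bus (none); mem=86
  op11 P0: load  L1 → E/I on L1; bus BusRd; mem=50
  op12 P1: store L2 := 33 → I/M on L2; bus (none); mem=10
  op13 P1: store L6 := 91 → I/M on L6; bus BusRdX Flush; mem=82
  op14 P0: store L3 := 60 → M/I on L3; bus BusRdX; mem=10
  op15 P0: load  L6 → S/S on L6; bus BusRd Flush; mem=91
  op16 P1: load  L6 → S/S on L6; bus (none); mem=91
  op17 P0: load  L6 → S/S on L6; bus (none); mem=91
  op18 P1: load  L2 → I/M on L2; bus (none); mem=10
  op19 P1: load  L6 → S/S on L6; bus (none); mem=91

invalidations = 2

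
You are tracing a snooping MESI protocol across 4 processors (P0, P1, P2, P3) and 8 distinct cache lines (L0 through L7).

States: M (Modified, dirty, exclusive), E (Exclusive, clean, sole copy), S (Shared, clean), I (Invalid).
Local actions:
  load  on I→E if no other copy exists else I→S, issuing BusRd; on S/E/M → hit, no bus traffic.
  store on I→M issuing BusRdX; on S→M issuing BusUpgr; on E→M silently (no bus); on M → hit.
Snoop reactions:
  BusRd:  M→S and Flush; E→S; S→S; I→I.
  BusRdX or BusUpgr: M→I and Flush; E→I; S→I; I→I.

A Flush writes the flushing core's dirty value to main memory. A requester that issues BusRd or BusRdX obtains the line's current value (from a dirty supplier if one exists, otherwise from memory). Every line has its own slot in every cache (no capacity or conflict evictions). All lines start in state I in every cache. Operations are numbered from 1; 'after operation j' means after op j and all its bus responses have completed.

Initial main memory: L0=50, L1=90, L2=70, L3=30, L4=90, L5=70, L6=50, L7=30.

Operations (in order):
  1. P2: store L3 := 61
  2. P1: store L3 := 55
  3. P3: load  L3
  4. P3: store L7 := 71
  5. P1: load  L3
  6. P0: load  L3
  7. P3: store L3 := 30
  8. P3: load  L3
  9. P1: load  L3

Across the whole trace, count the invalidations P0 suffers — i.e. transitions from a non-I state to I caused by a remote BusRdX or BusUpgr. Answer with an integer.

step 1: P2: store L3 := 61  ⟶  IIMI  (L3)  txn=BusRdX  M[L3]=30
step 2: P1: store L3 := 55  ⟶  IMII  (L3)  txn=BusRdX+Flush  M[L3]=61
step 3: P3: load  L3  ⟶  ISIS  (L3)  txn=BusRd+Flush  M[L3]=55
step 4: P3: store L7 := 71  ⟶  IIIM  (L7)  txn=BusRdX  M[L7]=30
step 5: P1: load  L3  ⟶  ISIS  (L3)  txn=∅  M[L3]=55
step 6: P0: load  L3  ⟶  SSIS  (L3)  txn=BusRd  M[L3]=55
step 7: P3: store L3 := 30  ⟶  IIIM  (L3)  txn=BusUpgr  M[L3]=55
step 8: P3: load  L3  ⟶  IIIM  (L3)  txn=∅  M[L3]=55
step 9: P1: load  L3  ⟶  ISIS  (L3)  txn=BusRd+Flush  M[L3]=30

invalidations = 1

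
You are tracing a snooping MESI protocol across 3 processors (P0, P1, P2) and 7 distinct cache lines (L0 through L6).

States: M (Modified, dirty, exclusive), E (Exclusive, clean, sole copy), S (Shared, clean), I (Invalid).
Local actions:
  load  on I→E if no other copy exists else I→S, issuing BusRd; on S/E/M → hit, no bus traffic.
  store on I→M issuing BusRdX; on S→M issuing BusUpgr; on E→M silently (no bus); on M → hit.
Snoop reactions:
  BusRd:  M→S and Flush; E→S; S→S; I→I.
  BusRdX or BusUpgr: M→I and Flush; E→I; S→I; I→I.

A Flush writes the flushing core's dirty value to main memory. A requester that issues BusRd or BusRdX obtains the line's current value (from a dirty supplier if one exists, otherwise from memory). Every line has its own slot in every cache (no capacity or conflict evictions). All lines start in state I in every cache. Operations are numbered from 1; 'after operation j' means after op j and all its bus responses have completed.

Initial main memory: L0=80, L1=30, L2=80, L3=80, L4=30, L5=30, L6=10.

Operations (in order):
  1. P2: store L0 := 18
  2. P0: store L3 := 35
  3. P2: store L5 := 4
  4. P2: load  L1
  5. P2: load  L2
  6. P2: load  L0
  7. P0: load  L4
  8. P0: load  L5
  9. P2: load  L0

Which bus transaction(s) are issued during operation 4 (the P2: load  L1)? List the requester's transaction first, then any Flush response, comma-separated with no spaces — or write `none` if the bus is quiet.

  op1 P2: store L0 := 18 → I/I/M on L0; bus BusRdX; mem=80
  op2 P0: store L3 := 35 → M/I/I on L3; bus BusRdX; mem=80
  op3 P2: store L5 := 4 → I/I/M on L5; bus BusRdX; mem=30
  op4 P2: load  L1 → I/I/E on L1; bus BusRd; mem=30
  op5 P2: load  L2 → I/I/E on L2; bus BusRd; mem=80
  op6 P2: load  L0 → I/I/M on L0; bus (none); mem=80
  op7 P0: load  L4 → E/I/I on L4; bus BusRd; mem=30
  op8 P0: load  L5 → S/I/S on L5; bus BusRd Flush; mem=4
  op9 P2: load  L0 → I/I/M on L0; bus (none); mem=80

bus = BusRd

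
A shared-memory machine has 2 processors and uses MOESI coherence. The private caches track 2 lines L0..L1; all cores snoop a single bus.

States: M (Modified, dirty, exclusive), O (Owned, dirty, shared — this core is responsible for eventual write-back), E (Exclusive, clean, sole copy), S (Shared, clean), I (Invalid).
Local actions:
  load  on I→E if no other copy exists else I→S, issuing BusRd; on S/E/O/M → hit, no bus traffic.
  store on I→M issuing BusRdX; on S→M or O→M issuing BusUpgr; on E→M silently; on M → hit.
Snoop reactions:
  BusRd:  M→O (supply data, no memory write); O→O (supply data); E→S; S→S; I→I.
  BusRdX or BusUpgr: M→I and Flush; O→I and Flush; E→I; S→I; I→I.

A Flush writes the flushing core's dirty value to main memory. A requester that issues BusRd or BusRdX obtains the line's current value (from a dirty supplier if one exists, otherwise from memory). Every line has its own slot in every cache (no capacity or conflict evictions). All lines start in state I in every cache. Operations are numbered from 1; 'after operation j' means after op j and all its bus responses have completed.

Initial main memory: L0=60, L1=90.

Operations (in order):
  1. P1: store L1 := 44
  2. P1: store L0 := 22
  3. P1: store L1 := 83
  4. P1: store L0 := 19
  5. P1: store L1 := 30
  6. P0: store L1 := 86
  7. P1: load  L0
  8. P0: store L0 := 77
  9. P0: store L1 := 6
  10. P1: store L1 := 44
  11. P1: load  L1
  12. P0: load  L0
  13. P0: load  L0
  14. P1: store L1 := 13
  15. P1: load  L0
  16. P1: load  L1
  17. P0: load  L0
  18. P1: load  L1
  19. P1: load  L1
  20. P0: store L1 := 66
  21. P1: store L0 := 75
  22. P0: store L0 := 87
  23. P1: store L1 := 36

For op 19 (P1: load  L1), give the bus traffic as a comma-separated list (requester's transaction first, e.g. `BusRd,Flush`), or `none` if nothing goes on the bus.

  op1 P1: store L1 := 44 → I/M on L1; bus BusRdX; mem=90
  op2 P1: store L0 := 22 → I/M on L0; bus BusRdX; mem=60
  op3 P1: store L1 := 83 → I/M on L1; bus (none); mem=90
  op4 P1: store L0 := 19 → I/M on L0; bus (none); mem=60
  op5 P1: store L1 := 30 → I/M on L1; bus (none); mem=90
  op6 P0: store L1 := 86 → M/I on L1; bus BusRdX Flush; mem=30
  op7 P1: load  L0 → I/M on L0; bus (none); mem=60
  op8 P0: store L0 := 77 → M/I on L0; bus BusRdX Flush; mem=19
  op9 P0: store L1 := 6 → M/I on L1; bus (none); mem=30
  op10 P1: store L1 := 44 → I/M on L1; bus BusRdX Flush; mem=6
  op11 P1: load  L1 → I/M on L1; bus (none); mem=6
  op12 P0: load  L0 → M/I on L0; bus (none); mem=19
  op13 P0: load  L0 → M/I on L0; bus (none); mem=19
  op14 P1: store L1 := 13 → I/M on L1; bus (none); mem=6
  op15 P1: load  L0 → O/S on L0; bus BusRd; mem=19
  op16 P1: load  L1 → I/M on L1; bus (none); mem=6
  op17 P0: load  L0 → O/S on L0; bus (none); mem=19
  op18 P1: load  L1 → I/M on L1; bus (none); mem=6
  op19 P1: load  L1 → I/M on L1; bus (none); mem=6
  op20 P0: store L1 := 66 → M/I on L1; bus BusRdX Flush; mem=13
  op21 P1: store L0 := 75 → I/M on L0; bus BusUpgr Flush; mem=77
  op22 P0: store L0 := 87 → M/I on L0; bus BusRdX Flush; mem=75
  op23 P1: store L1 := 36 → I/M on L1; bus BusRdX Flush; mem=66

bus = none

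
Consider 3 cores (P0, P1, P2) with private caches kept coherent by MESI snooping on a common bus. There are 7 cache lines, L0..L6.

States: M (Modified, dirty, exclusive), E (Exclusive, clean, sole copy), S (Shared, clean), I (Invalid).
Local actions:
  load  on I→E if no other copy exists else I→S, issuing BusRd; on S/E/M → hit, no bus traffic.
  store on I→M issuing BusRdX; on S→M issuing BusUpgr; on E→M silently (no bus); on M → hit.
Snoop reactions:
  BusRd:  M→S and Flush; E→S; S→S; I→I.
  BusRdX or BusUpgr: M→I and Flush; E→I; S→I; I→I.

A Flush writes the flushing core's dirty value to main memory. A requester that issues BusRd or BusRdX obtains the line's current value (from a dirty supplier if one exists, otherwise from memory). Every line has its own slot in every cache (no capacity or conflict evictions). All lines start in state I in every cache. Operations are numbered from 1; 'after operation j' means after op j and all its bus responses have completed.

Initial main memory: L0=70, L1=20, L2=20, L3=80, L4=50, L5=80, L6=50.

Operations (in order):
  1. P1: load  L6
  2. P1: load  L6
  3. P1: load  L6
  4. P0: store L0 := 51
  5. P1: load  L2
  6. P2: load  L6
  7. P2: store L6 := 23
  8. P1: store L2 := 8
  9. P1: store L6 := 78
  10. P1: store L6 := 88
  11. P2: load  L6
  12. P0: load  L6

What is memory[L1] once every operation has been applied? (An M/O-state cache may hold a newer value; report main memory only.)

step 1: P1: load  L6  ⟶  IEI  (L6)  txn=BusRd  M[L6]=50
step 2: P1: load  L6  ⟶  IEI  (L6)  txn=∅  M[L6]=50
step 3: P1: load  L6  ⟶  IEI  (L6)  txn=∅  M[L6]=50
step 4: P0: store L0 := 51  ⟶  MII  (L0)  txn=BusRdX  M[L0]=70
step 5: P1: load  L2  ⟶  IEI  (L2)  txn=BusRd  M[L2]=20
step 6: P2: load  L6  ⟶  ISS  (L6)  txn=BusRd  M[L6]=50
step 7: P2: store L6 := 23  ⟶  IIM  (L6)  txn=BusUpgr  M[L6]=50
step 8: P1: store L2 := 8  ⟶  IMI  (L2)  txn=∅  M[L2]=20
step 9: P1: store L6 := 78  ⟶  IMI  (L6)  txn=BusRdX+Flush  M[L6]=23
step 10: P1: store L6 := 88  ⟶  IMI  (L6)  txn=∅  M[L6]=23
step 11: P2: load  L6  ⟶  ISS  (L6)  txn=BusRd+Flush  M[L6]=88
step 12: P0: load  L6  ⟶  SSS  (L6)  txn=BusRd  M[L6]=88

memory[L1] = 20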